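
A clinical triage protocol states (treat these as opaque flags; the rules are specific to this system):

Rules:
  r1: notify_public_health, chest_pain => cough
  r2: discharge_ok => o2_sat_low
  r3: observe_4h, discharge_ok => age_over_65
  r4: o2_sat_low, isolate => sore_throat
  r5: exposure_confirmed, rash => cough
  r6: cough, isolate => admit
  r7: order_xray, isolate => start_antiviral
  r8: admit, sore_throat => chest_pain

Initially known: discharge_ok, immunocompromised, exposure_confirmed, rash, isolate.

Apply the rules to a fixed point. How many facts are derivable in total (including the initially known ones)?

Round 1 fires r2, r5, giving o2_sat_low, cough.
Round 2 fires r4, r6, giving sore_throat, admit.
Round 3 fires r8, giving chest_pain.
Closure: {admit, chest_pain, cough, discharge_ok, exposure_confirmed, immunocompromised, isolate, o2_sat_low, rash, sore_throat} — 10 facts.

10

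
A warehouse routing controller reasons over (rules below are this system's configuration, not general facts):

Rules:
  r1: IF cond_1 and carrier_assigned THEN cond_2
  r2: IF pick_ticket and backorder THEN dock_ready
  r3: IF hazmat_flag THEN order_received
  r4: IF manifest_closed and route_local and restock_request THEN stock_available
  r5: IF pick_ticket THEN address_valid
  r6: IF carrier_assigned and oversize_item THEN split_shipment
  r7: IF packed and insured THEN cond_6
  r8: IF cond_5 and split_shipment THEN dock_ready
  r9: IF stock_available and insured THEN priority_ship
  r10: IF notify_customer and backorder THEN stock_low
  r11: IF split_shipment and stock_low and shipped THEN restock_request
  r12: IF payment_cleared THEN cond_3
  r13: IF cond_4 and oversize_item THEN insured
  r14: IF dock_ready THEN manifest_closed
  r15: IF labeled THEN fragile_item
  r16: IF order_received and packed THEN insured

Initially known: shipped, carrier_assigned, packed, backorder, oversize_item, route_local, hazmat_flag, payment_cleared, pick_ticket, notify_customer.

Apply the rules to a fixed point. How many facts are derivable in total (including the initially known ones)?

22

Round 1: r2 [IF pick_ticket and backorder THEN dock_ready]; r3 [IF hazmat_flag THEN order_received]; r5 [IF pick_ticket THEN address_valid]; r6 [IF carrier_assigned and oversize_item THEN split_shipment]; r10 [IF notify_customer and backorder THEN stock_low]; r12 [IF payment_cleared THEN cond_3]. New: dock_ready, order_received, address_valid, split_shipment, stock_low, cond_3.
Round 2: r11 [IF split_shipment and stock_low and shipped THEN restock_request]; r14 [IF dock_ready THEN manifest_closed]; r16 [IF order_received and packed THEN insured]. New: restock_request, manifest_closed, insured.
Round 3: r4 [IF manifest_closed and route_local and restock_request THEN stock_available]; r7 [IF packed and insured THEN cond_6]. New: stock_available, cond_6.
Round 4: r9 [IF stock_available and insured THEN priority_ship]. New: priority_ship.
Closure: {address_valid, backorder, carrier_assigned, cond_3, cond_6, dock_ready, hazmat_flag, insured, manifest_closed, notify_customer, order_received, oversize_item, packed, payment_cleared, pick_ticket, priority_ship, restock_request, route_local, shipped, split_shipment, stock_available, stock_low} — 22 facts.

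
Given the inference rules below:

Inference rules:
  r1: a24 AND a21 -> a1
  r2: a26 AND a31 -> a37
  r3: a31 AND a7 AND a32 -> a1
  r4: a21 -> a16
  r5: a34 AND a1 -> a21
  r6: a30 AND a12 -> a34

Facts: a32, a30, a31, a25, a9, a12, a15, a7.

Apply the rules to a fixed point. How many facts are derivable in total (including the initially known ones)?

Round 1: r3 [a31 AND a7 AND a32 -> a1]; r6 [a30 AND a12 -> a34]. New: a1, a34.
Round 2: r5 [a34 AND a1 -> a21]. New: a21.
Round 3: r4 [a21 -> a16]. New: a16.
Closure: {a1, a12, a15, a16, a21, a25, a30, a31, a32, a34, a7, a9} — 12 facts.

12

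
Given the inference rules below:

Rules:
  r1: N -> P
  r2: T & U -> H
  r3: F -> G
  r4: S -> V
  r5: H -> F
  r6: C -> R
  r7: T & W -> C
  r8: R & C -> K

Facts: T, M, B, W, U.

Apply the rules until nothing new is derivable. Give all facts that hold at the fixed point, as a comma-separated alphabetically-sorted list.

[1] r2 [T & U -> H]; r7 [T & W -> C]. ⇒ new: H, C.
[2] r5 [H -> F]; r6 [C -> R]. ⇒ new: F, R.
[3] r3 [F -> G]; r8 [R & C -> K]. ⇒ new: G, K.

B, C, F, G, H, K, M, R, T, U, W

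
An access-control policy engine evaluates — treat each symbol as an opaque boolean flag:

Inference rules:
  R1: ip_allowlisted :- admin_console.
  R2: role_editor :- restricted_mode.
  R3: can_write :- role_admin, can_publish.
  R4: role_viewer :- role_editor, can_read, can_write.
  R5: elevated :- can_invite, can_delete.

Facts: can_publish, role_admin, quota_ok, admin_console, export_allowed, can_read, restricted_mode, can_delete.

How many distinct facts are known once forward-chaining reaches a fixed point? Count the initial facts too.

12

Round 1: R1 [ip_allowlisted :- admin_console.]; R2 [role_editor :- restricted_mode.]; R3 [can_write :- role_admin, can_publish.]. New: ip_allowlisted, role_editor, can_write.
Round 2: R4 [role_viewer :- role_editor, can_read, can_write.]. New: role_viewer.
Closure: {admin_console, can_delete, can_publish, can_read, can_write, export_allowed, ip_allowlisted, quota_ok, restricted_mode, role_admin, role_editor, role_viewer} — 12 facts.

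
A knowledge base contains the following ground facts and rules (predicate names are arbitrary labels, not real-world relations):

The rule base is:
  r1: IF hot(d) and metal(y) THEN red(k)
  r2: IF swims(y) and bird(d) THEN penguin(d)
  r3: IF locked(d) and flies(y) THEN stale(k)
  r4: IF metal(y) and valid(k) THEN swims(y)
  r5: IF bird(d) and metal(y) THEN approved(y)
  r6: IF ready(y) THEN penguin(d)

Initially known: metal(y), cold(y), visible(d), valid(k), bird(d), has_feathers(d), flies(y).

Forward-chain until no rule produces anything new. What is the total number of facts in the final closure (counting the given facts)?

[1] r4 [IF metal(y) and valid(k) THEN swims(y)]; r5 [IF bird(d) and metal(y) THEN approved(y)]. ⇒ new: swims(y), approved(y).
[2] r2 [IF swims(y) and bird(d) THEN penguin(d)]. ⇒ new: penguin(d).
Closure: {approved(y), bird(d), cold(y), flies(y), has_feathers(d), metal(y), penguin(d), swims(y), valid(k), visible(d)} — 10 facts.

10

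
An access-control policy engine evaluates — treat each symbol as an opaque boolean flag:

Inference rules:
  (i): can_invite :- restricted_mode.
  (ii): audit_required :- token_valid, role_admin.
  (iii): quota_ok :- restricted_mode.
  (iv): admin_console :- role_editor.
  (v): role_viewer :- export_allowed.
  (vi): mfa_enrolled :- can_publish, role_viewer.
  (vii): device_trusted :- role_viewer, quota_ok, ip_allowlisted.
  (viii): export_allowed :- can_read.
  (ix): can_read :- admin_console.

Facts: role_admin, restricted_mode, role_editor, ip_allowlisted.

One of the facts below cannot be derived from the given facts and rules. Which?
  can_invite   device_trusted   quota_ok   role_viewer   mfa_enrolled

mfa_enrolled

Round 1: (i) [can_invite :- restricted_mode.]; (iii) [quota_ok :- restricted_mode.]; (iv) [admin_console :- role_editor.]. New: can_invite, quota_ok, admin_console.
Round 2: (ix) [can_read :- admin_console.]. New: can_read.
Round 3: (viii) [export_allowed :- can_read.]. New: export_allowed.
Round 4: (v) [role_viewer :- export_allowed.]. New: role_viewer.
Round 5: (vii) [device_trusted :- role_viewer, quota_ok, ip_allowlisted.]. New: device_trusted.
Derived: quota_ok (round 1), device_trusted (round 5), can_invite (round 1), role_viewer (round 4). mfa_enrolled never appears in any round.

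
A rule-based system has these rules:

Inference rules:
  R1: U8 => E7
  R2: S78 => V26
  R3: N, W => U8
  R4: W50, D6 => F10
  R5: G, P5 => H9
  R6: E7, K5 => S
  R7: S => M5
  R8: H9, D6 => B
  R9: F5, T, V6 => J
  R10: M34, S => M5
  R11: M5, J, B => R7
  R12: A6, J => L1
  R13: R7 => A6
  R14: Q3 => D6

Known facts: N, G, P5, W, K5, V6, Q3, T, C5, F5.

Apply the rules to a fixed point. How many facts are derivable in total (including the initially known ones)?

Round 1 fires R3, R5, R9, R14, giving U8, H9, J, D6.
Round 2 fires R1, R8, giving E7, B.
Round 3 fires R6, giving S.
Round 4 fires R7, giving M5.
Round 5 fires R11, giving R7.
Round 6 fires R13, giving A6.
Round 7 fires R12, giving L1.
Closure: {A6, B, C5, D6, E7, F5, G, H9, J, K5, L1, M5, N, P5, Q3, R7, S, T, U8, V6, W} — 21 facts.

21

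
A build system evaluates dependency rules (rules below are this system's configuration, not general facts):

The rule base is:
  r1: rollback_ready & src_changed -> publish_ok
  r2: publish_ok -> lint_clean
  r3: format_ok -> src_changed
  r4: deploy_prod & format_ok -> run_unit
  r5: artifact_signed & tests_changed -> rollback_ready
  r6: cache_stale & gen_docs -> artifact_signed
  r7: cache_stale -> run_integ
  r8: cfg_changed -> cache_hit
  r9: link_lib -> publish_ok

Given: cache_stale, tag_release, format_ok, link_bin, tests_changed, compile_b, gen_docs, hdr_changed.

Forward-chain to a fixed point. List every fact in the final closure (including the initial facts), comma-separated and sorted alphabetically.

artifact_signed, cache_stale, compile_b, format_ok, gen_docs, hdr_changed, link_bin, lint_clean, publish_ok, rollback_ready, run_integ, src_changed, tag_release, tests_changed

Round 1 — r3, r6, r7, derive src_changed, artifact_signed, run_integ.
Round 2 — r5, derive rollback_ready.
Round 3 — r1, derive publish_ok.
Round 4 — r2, derive lint_clean.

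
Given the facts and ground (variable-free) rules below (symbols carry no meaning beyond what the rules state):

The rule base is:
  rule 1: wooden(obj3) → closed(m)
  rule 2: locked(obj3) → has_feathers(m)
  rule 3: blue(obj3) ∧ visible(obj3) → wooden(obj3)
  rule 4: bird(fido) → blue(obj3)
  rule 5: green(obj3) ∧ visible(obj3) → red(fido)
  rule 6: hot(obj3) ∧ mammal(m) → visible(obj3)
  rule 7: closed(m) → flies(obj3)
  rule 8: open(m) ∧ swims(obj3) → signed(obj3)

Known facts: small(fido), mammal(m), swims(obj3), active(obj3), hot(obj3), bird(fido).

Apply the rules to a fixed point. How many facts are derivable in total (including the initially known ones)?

Round 1: rule 4 [bird(fido) → blue(obj3)]; rule 6 [hot(obj3) ∧ mammal(m) → visible(obj3)]. New: blue(obj3), visible(obj3).
Round 2: rule 3 [blue(obj3) ∧ visible(obj3) → wooden(obj3)]. New: wooden(obj3).
Round 3: rule 1 [wooden(obj3) → closed(m)]. New: closed(m).
Round 4: rule 7 [closed(m) → flies(obj3)]. New: flies(obj3).
Closure: {active(obj3), bird(fido), blue(obj3), closed(m), flies(obj3), hot(obj3), mammal(m), small(fido), swims(obj3), visible(obj3), wooden(obj3)} — 11 facts.

11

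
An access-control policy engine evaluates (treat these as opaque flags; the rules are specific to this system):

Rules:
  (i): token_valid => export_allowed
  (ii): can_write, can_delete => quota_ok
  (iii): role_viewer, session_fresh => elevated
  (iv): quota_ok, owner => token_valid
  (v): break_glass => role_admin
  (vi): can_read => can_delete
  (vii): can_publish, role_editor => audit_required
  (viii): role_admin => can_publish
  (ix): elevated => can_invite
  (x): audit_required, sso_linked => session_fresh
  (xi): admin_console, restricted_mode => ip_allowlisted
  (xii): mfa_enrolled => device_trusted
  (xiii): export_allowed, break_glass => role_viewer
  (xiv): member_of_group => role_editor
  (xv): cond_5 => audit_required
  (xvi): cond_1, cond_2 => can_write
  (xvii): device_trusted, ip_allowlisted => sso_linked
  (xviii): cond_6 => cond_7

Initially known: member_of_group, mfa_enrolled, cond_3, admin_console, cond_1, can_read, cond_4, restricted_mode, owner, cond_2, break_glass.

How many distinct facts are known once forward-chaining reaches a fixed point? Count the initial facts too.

Round 1 fires (v), (vi), (xi), (xii), (xiv), (xvi), giving role_admin, can_delete, ip_allowlisted, device_trusted, role_editor, can_write.
Round 2 fires (ii), (viii), (xvii), giving quota_ok, can_publish, sso_linked.
Round 3 fires (iv), (vii), giving token_valid, audit_required.
Round 4 fires (i), (x), giving export_allowed, session_fresh.
Round 5 fires (xiii), giving role_viewer.
Round 6 fires (iii), giving elevated.
Round 7 fires (ix), giving can_invite.
Closure: {admin_console, audit_required, break_glass, can_delete, can_invite, can_publish, can_read, can_write, cond_1, cond_2, cond_3, cond_4, device_trusted, elevated, export_allowed, ip_allowlisted, member_of_group, mfa_enrolled, owner, quota_ok, restricted_mode, role_admin, role_editor, role_viewer, session_fresh, sso_linked, token_valid} — 27 facts.

27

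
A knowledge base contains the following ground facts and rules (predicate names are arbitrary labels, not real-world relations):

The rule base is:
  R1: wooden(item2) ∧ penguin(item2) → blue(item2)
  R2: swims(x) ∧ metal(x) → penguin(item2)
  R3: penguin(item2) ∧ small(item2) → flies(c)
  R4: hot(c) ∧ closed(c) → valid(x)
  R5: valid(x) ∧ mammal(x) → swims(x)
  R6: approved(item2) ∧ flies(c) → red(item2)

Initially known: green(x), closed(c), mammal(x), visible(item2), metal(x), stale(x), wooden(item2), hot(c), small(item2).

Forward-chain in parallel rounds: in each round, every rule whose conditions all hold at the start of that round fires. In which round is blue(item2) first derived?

4

Round 1 fires R4, giving valid(x).
Round 2 fires R5, giving swims(x).
Round 3 fires R2, giving penguin(item2).
Round 4 fires R1, R3, giving blue(item2), flies(c).
blue(item2) first appears in round 4.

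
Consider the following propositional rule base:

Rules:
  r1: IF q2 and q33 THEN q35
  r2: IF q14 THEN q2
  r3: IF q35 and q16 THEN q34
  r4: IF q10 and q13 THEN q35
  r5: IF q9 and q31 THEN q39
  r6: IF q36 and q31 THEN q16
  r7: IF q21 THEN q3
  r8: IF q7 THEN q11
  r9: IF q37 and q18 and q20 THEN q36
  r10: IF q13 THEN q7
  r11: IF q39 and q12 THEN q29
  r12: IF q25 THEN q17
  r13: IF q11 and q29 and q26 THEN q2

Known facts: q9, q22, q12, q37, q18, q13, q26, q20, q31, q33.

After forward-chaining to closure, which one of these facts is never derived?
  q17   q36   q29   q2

Round 1: r5 [IF q9 and q31 THEN q39]; r9 [IF q37 and q18 and q20 THEN q36]; r10 [IF q13 THEN q7]. Adds q39, q36, q7.
Round 2: r6 [IF q36 and q31 THEN q16]; r8 [IF q7 THEN q11]; r11 [IF q39 and q12 THEN q29]. Adds q16, q11, q29.
Round 3: r13 [IF q11 and q29 and q26 THEN q2]. Adds q2.
Round 4: r1 [IF q2 and q33 THEN q35]. Adds q35.
Round 5: r3 [IF q35 and q16 THEN q34]. Adds q34.
Derived: q2 (round 3), q36 (round 1), q29 (round 2). q17 never appears in any round.

q17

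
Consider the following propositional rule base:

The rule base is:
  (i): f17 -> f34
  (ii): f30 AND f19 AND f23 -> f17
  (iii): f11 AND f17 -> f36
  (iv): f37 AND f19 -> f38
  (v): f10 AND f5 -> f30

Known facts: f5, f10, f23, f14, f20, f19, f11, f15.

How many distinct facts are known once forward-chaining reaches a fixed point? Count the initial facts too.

[1] (v) [f10 AND f5 -> f30]. ⇒ new: f30.
[2] (ii) [f30 AND f19 AND f23 -> f17]. ⇒ new: f17.
[3] (i) [f17 -> f34]; (iii) [f11 AND f17 -> f36]. ⇒ new: f34, f36.
Closure: {f10, f11, f14, f15, f17, f19, f20, f23, f30, f34, f36, f5} — 12 facts.

12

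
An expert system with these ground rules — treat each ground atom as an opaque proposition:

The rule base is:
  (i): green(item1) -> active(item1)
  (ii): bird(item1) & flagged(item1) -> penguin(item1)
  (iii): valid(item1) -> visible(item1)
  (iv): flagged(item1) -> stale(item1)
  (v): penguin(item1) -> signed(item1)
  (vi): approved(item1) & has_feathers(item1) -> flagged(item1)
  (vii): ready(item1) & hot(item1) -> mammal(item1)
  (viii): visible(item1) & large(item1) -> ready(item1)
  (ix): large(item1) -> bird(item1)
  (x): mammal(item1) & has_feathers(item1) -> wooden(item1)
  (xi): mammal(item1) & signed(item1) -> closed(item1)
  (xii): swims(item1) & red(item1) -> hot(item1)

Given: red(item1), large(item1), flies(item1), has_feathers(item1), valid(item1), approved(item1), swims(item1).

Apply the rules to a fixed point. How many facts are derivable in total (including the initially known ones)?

Round 1 fires (iii), (vi), (ix), (xii), giving visible(item1), flagged(item1), bird(item1), hot(item1).
Round 2 fires (ii), (iv), (viii), giving penguin(item1), stale(item1), ready(item1).
Round 3 fires (v), (vii), giving signed(item1), mammal(item1).
Round 4 fires (x), (xi), giving wooden(item1), closed(item1).
Closure: {approved(item1), bird(item1), closed(item1), flagged(item1), flies(item1), has_feathers(item1), hot(item1), large(item1), mammal(item1), penguin(item1), ready(item1), red(item1), signed(item1), stale(item1), swims(item1), valid(item1), visible(item1), wooden(item1)} — 18 facts.

18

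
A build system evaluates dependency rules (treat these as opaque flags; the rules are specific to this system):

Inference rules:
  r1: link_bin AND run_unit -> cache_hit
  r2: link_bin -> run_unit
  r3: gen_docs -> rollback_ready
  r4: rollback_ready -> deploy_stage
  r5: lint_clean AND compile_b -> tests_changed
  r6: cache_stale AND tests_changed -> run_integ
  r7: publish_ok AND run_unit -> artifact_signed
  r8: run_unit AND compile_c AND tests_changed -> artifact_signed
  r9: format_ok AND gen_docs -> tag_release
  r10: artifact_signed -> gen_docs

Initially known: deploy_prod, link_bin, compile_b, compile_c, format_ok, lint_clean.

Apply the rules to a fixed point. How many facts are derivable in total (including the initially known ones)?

14

Round 1 — r2, r5, derive run_unit, tests_changed.
Round 2 — r1, r8, derive cache_hit, artifact_signed.
Round 3 — r10, derive gen_docs.
Round 4 — r3, r9, derive rollback_ready, tag_release.
Round 5 — r4, derive deploy_stage.
Closure: {artifact_signed, cache_hit, compile_b, compile_c, deploy_prod, deploy_stage, format_ok, gen_docs, link_bin, lint_clean, rollback_ready, run_unit, tag_release, tests_changed} — 14 facts.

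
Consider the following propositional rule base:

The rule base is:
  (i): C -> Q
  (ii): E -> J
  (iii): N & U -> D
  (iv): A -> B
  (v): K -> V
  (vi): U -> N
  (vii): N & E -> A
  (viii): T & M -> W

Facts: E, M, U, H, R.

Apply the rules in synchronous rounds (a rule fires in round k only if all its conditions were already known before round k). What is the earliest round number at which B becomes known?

Round 1: (ii) [E -> J]; (vi) [U -> N]. Adds J, N.
Round 2: (iii) [N & U -> D]; (vii) [N & E -> A]. Adds D, A.
Round 3: (iv) [A -> B]. Adds B.
B first appears in round 3.

3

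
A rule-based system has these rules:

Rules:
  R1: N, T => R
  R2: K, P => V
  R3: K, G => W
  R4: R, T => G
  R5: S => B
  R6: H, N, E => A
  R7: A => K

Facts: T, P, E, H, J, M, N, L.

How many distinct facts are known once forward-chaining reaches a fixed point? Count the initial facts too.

14

Round 1: R1 [N, T => R]; R6 [H, N, E => A]. New: R, A.
Round 2: R4 [R, T => G]; R7 [A => K]. New: G, K.
Round 3: R2 [K, P => V]; R3 [K, G => W]. New: V, W.
Closure: {A, E, G, H, J, K, L, M, N, P, R, T, V, W} — 14 facts.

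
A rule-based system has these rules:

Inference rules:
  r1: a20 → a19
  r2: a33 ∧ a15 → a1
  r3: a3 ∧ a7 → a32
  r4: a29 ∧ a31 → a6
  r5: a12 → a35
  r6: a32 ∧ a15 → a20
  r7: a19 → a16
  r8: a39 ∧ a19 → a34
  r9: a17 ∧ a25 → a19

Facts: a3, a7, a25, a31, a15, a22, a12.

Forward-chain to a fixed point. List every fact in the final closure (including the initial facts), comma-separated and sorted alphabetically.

[1] r3 [a3 ∧ a7 → a32]; r5 [a12 → a35]. ⇒ new: a32, a35.
[2] r6 [a32 ∧ a15 → a20]. ⇒ new: a20.
[3] r1 [a20 → a19]. ⇒ new: a19.
[4] r7 [a19 → a16]. ⇒ new: a16.

a12, a15, a16, a19, a20, a22, a25, a3, a31, a32, a35, a7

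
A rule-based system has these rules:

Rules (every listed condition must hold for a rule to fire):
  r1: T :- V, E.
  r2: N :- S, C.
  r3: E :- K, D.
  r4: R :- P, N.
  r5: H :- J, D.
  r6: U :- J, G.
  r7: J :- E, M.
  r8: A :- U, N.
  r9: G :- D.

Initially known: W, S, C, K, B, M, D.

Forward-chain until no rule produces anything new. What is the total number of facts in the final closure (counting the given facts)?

Round 1: r2 [N :- S, C.]; r3 [E :- K, D.]; r9 [G :- D.]. New: N, E, G.
Round 2: r7 [J :- E, M.]. New: J.
Round 3: r5 [H :- J, D.]; r6 [U :- J, G.]. New: H, U.
Round 4: r8 [A :- U, N.]. New: A.
Closure: {A, B, C, D, E, G, H, J, K, M, N, S, U, W} — 14 facts.

14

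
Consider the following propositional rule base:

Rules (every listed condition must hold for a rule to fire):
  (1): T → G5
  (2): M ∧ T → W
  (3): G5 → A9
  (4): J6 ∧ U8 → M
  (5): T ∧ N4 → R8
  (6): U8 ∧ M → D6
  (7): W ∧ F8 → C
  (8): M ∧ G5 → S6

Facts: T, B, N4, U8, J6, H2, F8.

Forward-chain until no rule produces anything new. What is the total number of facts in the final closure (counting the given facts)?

Round 1 — (1), (4), (5), derive G5, M, R8.
Round 2 — (2), (3), (6), (8), derive W, A9, D6, S6.
Round 3 — (7), derive C.
Closure: {A9, B, C, D6, F8, G5, H2, J6, M, N4, R8, S6, T, U8, W} — 15 facts.

15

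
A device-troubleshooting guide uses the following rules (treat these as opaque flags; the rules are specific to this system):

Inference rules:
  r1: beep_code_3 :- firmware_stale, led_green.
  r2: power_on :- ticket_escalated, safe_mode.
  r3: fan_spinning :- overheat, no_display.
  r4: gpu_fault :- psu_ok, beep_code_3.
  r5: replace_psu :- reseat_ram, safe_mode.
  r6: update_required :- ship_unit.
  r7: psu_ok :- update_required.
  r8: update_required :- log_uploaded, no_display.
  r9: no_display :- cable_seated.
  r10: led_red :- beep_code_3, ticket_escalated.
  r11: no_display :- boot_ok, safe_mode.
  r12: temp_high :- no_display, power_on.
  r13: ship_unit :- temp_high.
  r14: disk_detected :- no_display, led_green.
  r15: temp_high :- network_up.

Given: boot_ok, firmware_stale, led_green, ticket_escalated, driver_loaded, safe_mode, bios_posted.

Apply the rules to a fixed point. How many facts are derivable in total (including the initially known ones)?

17

Round 1: r1 [beep_code_3 :- firmware_stale, led_green.]; r2 [power_on :- ticket_escalated, safe_mode.]; r11 [no_display :- boot_ok, safe_mode.]. Adds beep_code_3, power_on, no_display.
Round 2: r10 [led_red :- beep_code_3, ticket_escalated.]; r12 [temp_high :- no_display, power_on.]; r14 [disk_detected :- no_display, led_green.]. Adds led_red, temp_high, disk_detected.
Round 3: r13 [ship_unit :- temp_high.]. Adds ship_unit.
Round 4: r6 [update_required :- ship_unit.]. Adds update_required.
Round 5: r7 [psu_ok :- update_required.]. Adds psu_ok.
Round 6: r4 [gpu_fault :- psu_ok, beep_code_3.]. Adds gpu_fault.
Closure: {beep_code_3, bios_posted, boot_ok, disk_detected, driver_loaded, firmware_stale, gpu_fault, led_green, led_red, no_display, power_on, psu_ok, safe_mode, ship_unit, temp_high, ticket_escalated, update_required} — 17 facts.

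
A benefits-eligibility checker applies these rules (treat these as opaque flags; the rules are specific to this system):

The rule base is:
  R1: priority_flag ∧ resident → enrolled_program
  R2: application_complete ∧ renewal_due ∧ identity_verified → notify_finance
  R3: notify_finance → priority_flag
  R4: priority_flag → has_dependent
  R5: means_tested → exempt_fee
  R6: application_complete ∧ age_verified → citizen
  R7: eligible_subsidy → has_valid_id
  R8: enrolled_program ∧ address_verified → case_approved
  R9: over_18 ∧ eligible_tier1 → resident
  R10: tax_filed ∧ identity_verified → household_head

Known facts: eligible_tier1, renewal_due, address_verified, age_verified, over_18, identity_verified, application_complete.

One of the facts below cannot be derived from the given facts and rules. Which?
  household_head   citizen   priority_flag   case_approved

Round 1: R2 [application_complete ∧ renewal_due ∧ identity_verified → notify_finance]; R6 [application_complete ∧ age_verified → citizen]; R9 [over_18 ∧ eligible_tier1 → resident]. New: notify_finance, citizen, resident.
Round 2: R3 [notify_finance → priority_flag]. New: priority_flag.
Round 3: R1 [priority_flag ∧ resident → enrolled_program]; R4 [priority_flag → has_dependent]. New: enrolled_program, has_dependent.
Round 4: R8 [enrolled_program ∧ address_verified → case_approved]. New: case_approved.
Derived: priority_flag (round 2), case_approved (round 4), citizen (round 1). household_head never appears in any round.

household_head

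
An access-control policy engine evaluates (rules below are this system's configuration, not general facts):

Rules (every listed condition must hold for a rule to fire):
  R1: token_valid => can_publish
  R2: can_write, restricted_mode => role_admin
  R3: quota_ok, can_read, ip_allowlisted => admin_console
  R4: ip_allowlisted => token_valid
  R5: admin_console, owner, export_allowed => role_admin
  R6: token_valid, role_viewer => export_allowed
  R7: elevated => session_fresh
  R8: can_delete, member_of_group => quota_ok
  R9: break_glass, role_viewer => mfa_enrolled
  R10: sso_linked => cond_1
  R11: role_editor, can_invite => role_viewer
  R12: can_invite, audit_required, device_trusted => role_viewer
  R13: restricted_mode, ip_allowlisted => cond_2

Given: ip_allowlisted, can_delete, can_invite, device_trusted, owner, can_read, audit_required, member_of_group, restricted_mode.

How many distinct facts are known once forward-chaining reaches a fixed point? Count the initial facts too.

Round 1: R4 [ip_allowlisted => token_valid]; R8 [can_delete, member_of_group => quota_ok]; R12 [can_invite, audit_required, device_trusted => role_viewer]; R13 [restricted_mode, ip_allowlisted => cond_2]. New: token_valid, quota_ok, role_viewer, cond_2.
Round 2: R1 [token_valid => can_publish]; R3 [quota_ok, can_read, ip_allowlisted => admin_console]; R6 [token_valid, role_viewer => export_allowed]. New: can_publish, admin_console, export_allowed.
Round 3: R5 [admin_console, owner, export_allowed => role_admin]. New: role_admin.
Closure: {admin_console, audit_required, can_delete, can_invite, can_publish, can_read, cond_2, device_trusted, export_allowed, ip_allowlisted, member_of_group, owner, quota_ok, restricted_mode, role_admin, role_viewer, token_valid} — 17 facts.

17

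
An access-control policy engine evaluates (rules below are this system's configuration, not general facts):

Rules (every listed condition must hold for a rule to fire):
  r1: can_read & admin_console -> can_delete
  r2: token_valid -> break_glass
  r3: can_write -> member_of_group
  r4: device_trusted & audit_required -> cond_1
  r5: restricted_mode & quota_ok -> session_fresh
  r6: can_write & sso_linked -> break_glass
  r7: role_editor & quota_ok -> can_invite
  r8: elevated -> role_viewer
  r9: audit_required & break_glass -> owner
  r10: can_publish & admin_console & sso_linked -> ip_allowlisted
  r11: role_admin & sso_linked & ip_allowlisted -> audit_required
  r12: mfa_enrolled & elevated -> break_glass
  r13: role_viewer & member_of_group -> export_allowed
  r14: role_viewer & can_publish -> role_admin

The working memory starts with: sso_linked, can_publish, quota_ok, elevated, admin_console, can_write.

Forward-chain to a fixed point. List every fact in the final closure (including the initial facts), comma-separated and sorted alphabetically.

Round 1: r3 [can_write -> member_of_group]; r6 [can_write & sso_linked -> break_glass]; r8 [elevated -> role_viewer]; r10 [can_publish & admin_console & sso_linked -> ip_allowlisted]. New: member_of_group, break_glass, role_viewer, ip_allowlisted.
Round 2: r13 [role_viewer & member_of_group -> export_allowed]; r14 [role_viewer & can_publish -> role_admin]. New: export_allowed, role_admin.
Round 3: r11 [role_admin & sso_linked & ip_allowlisted -> audit_required]. New: audit_required.
Round 4: r9 [audit_required & break_glass -> owner]. New: owner.

admin_console, audit_required, break_glass, can_publish, can_write, elevated, export_allowed, ip_allowlisted, member_of_group, owner, quota_ok, role_admin, role_viewer, sso_linked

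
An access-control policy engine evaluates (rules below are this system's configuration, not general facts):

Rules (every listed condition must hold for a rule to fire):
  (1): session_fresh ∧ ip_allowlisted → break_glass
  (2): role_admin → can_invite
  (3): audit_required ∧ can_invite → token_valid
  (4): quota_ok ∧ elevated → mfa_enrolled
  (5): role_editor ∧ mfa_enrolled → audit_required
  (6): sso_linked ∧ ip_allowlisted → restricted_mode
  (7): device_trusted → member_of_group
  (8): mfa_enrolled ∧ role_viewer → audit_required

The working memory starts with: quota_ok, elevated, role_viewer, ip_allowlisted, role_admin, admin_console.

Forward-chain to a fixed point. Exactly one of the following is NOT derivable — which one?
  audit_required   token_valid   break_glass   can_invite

break_glass

[1] (2) [role_admin → can_invite]; (4) [quota_ok ∧ elevated → mfa_enrolled]. ⇒ new: can_invite, mfa_enrolled.
[2] (8) [mfa_enrolled ∧ role_viewer → audit_required]. ⇒ new: audit_required.
[3] (3) [audit_required ∧ can_invite → token_valid]. ⇒ new: token_valid.
Derived: audit_required (round 2), can_invite (round 1), token_valid (round 3). break_glass never appears in any round.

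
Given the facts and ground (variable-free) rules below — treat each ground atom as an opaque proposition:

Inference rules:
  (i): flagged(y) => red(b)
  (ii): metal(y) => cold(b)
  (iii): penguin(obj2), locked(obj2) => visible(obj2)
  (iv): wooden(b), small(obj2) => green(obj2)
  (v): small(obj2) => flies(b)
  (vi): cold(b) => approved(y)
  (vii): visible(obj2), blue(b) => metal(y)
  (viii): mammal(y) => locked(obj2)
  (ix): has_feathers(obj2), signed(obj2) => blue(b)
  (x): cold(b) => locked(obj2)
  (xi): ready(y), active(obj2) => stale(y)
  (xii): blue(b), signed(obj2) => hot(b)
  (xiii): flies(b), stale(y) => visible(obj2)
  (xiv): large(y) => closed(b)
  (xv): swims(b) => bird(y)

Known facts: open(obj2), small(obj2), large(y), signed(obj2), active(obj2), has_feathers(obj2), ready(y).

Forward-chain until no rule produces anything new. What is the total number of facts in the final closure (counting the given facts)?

Round 1: (v) [small(obj2) => flies(b)]; (ix) [has_feathers(obj2), signed(obj2) => blue(b)]; (xi) [ready(y), active(obj2) => stale(y)]; (xiv) [large(y) => closed(b)]. Adds flies(b), blue(b), stale(y), closed(b).
Round 2: (xii) [blue(b), signed(obj2) => hot(b)]; (xiii) [flies(b), stale(y) => visible(obj2)]. Adds hot(b), visible(obj2).
Round 3: (vii) [visible(obj2), blue(b) => metal(y)]. Adds metal(y).
Round 4: (ii) [metal(y) => cold(b)]. Adds cold(b).
Round 5: (vi) [cold(b) => approved(y)]; (x) [cold(b) => locked(obj2)]. Adds approved(y), locked(obj2).
Closure: {active(obj2), approved(y), blue(b), closed(b), cold(b), flies(b), has_feathers(obj2), hot(b), large(y), locked(obj2), metal(y), open(obj2), ready(y), signed(obj2), small(obj2), stale(y), visible(obj2)} — 17 facts.

17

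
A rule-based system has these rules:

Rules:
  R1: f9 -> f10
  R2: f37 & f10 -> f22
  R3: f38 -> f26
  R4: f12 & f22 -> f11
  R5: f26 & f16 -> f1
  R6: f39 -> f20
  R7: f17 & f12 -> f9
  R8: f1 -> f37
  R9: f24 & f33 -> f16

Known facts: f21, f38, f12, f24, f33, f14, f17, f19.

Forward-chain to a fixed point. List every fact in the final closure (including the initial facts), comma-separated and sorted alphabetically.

Round 1 — R3, R7, R9, derive f26, f9, f16.
Round 2 — R1, R5, derive f10, f1.
Round 3 — R8, derive f37.
Round 4 — R2, derive f22.
Round 5 — R4, derive f11.

f1, f10, f11, f12, f14, f16, f17, f19, f21, f22, f24, f26, f33, f37, f38, f9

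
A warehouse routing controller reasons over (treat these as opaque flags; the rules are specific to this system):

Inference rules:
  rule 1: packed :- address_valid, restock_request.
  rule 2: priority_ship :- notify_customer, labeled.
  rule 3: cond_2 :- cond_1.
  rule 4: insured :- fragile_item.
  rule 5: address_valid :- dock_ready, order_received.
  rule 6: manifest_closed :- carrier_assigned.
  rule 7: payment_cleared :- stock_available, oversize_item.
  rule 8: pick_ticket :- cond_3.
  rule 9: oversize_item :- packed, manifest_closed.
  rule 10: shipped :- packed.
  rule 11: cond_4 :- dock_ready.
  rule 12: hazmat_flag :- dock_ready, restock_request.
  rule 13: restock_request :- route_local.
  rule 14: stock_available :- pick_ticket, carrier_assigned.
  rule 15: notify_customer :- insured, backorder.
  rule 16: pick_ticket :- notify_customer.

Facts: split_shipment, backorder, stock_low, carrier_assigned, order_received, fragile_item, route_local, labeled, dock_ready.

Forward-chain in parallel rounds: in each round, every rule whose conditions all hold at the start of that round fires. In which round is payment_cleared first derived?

5

Round 1: rule 4 [insured :- fragile_item.]; rule 5 [address_valid :- dock_ready, order_received.]; rule 6 [manifest_closed :- carrier_assigned.]; rule 11 [cond_4 :- dock_ready.]; rule 13 [restock_request :- route_local.]. New: insured, address_valid, manifest_closed, cond_4, restock_request.
Round 2: rule 1 [packed :- address_valid, restock_request.]; rule 12 [hazmat_flag :- dock_ready, restock_request.]; rule 15 [notify_customer :- insured, backorder.]. New: packed, hazmat_flag, notify_customer.
Round 3: rule 2 [priority_ship :- notify_customer, labeled.]; rule 9 [oversize_item :- packed, manifest_closed.]; rule 10 [shipped :- packed.]; rule 16 [pick_ticket :- notify_customer.]. New: priority_ship, oversize_item, shipped, pick_ticket.
Round 4: rule 14 [stock_available :- pick_ticket, carrier_assigned.]. New: stock_available.
Round 5: rule 7 [payment_cleared :- stock_available, oversize_item.]. New: payment_cleared.
payment_cleared first appears in round 5.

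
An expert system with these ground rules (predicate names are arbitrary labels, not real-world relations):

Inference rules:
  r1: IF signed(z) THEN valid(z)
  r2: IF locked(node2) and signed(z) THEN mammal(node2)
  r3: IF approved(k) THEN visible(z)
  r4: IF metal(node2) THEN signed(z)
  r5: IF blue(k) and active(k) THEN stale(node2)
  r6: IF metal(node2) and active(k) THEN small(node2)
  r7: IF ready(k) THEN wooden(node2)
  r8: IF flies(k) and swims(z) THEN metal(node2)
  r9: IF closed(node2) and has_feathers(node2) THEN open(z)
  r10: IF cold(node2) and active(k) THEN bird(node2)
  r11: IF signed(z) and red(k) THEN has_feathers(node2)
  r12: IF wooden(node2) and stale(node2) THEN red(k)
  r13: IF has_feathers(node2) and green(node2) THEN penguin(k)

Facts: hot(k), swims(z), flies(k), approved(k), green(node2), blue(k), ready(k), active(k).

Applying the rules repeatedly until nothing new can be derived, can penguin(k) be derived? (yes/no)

yes

Round 1: r3 [IF approved(k) THEN visible(z)]; r5 [IF blue(k) and active(k) THEN stale(node2)]; r7 [IF ready(k) THEN wooden(node2)]; r8 [IF flies(k) and swims(z) THEN metal(node2)]. Adds visible(z), stale(node2), wooden(node2), metal(node2).
Round 2: r4 [IF metal(node2) THEN signed(z)]; r6 [IF metal(node2) and active(k) THEN small(node2)]; r12 [IF wooden(node2) and stale(node2) THEN red(k)]. Adds signed(z), small(node2), red(k).
Round 3: r1 [IF signed(z) THEN valid(z)]; r11 [IF signed(z) and red(k) THEN has_feathers(node2)]. Adds valid(z), has_feathers(node2).
Round 4: r13 [IF has_feathers(node2) and green(node2) THEN penguin(k)]. Adds penguin(k).
penguin(k) appears in round 4, so it is derivable.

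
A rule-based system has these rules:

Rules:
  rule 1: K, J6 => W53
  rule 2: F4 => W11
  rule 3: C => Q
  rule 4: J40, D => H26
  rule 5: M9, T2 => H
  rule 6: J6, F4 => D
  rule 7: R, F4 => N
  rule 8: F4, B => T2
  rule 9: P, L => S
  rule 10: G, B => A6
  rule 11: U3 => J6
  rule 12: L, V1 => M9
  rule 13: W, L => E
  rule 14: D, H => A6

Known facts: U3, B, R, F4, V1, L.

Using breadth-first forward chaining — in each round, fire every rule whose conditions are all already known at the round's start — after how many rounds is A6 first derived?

Round 1 fires rule 2, rule 7, rule 8, rule 11, rule 12, giving W11, N, T2, J6, M9.
Round 2 fires rule 5, rule 6, giving H, D.
Round 3 fires rule 14, giving A6.
A6 first appears in round 3.

3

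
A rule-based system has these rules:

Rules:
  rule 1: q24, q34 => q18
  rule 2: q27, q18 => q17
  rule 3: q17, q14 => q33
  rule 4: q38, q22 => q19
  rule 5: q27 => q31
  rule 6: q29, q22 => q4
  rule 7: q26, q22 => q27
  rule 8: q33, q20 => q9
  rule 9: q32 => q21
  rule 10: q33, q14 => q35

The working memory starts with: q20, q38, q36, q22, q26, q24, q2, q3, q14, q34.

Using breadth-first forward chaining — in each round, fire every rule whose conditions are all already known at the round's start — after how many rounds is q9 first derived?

[1] rule 1 [q24, q34 => q18]; rule 4 [q38, q22 => q19]; rule 7 [q26, q22 => q27]. ⇒ new: q18, q19, q27.
[2] rule 2 [q27, q18 => q17]; rule 5 [q27 => q31]. ⇒ new: q17, q31.
[3] rule 3 [q17, q14 => q33]. ⇒ new: q33.
[4] rule 8 [q33, q20 => q9]; rule 10 [q33, q14 => q35]. ⇒ new: q9, q35.
q9 first appears in round 4.

4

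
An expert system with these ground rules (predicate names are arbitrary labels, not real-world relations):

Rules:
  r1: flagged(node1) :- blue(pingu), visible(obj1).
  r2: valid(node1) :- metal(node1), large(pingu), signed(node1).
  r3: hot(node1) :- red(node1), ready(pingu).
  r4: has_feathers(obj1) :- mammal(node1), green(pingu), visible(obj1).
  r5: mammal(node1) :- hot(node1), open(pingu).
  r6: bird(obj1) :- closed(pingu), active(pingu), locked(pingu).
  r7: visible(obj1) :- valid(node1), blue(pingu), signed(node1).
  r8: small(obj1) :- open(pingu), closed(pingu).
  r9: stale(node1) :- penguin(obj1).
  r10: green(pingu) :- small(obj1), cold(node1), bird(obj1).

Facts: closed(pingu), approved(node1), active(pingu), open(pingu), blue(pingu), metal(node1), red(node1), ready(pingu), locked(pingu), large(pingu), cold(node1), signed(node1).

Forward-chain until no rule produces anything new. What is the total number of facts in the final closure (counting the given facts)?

Round 1 — r2, r3, r6, r8, derive valid(node1), hot(node1), bird(obj1), small(obj1).
Round 2 — r5, r7, r10, derive mammal(node1), visible(obj1), green(pingu).
Round 3 — r1, r4, derive flagged(node1), has_feathers(obj1).
Closure: {active(pingu), approved(node1), bird(obj1), blue(pingu), closed(pingu), cold(node1), flagged(node1), green(pingu), has_feathers(obj1), hot(node1), large(pingu), locked(pingu), mammal(node1), metal(node1), open(pingu), ready(pingu), red(node1), signed(node1), small(obj1), valid(node1), visible(obj1)} — 21 facts.

21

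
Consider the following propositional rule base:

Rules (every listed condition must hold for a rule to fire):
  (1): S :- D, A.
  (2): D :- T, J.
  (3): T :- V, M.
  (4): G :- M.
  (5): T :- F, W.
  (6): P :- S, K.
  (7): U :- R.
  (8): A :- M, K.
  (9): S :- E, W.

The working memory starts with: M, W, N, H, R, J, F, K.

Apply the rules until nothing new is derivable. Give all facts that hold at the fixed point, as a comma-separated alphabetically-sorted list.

A, D, F, G, H, J, K, M, N, P, R, S, T, U, W

Round 1: (4) [G :- M.]; (5) [T :- F, W.]; (7) [U :- R.]; (8) [A :- M, K.]. New: G, T, U, A.
Round 2: (2) [D :- T, J.]. New: D.
Round 3: (1) [S :- D, A.]. New: S.
Round 4: (6) [P :- S, K.]. New: P.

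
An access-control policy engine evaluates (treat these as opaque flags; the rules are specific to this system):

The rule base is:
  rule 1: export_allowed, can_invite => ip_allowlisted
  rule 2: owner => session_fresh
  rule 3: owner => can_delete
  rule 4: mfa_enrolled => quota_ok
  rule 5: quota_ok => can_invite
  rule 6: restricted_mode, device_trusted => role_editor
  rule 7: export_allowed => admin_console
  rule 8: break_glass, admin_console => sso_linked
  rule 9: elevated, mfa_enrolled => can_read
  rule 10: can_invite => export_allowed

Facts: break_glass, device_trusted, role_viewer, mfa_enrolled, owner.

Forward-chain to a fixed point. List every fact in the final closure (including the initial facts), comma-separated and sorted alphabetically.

Round 1: rule 2 [owner => session_fresh]; rule 3 [owner => can_delete]; rule 4 [mfa_enrolled => quota_ok]. Adds session_fresh, can_delete, quota_ok.
Round 2: rule 5 [quota_ok => can_invite]. Adds can_invite.
Round 3: rule 10 [can_invite => export_allowed]. Adds export_allowed.
Round 4: rule 1 [export_allowed, can_invite => ip_allowlisted]; rule 7 [export_allowed => admin_console]. Adds ip_allowlisted, admin_console.
Round 5: rule 8 [break_glass, admin_console => sso_linked]. Adds sso_linked.

admin_console, break_glass, can_delete, can_invite, device_trusted, export_allowed, ip_allowlisted, mfa_enrolled, owner, quota_ok, role_viewer, session_fresh, sso_linked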